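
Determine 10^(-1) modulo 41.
Since 41 is prime, by Fermat 10^(-1) ≡ 10^{39} ≡ 37 (mod 41). Verify: 10 × 37 = 370 ≡ 1 (mod 41)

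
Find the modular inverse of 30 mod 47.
Since 47 is prime, by Fermat 30^(-1) ≡ 30^{45} ≡ 11 (mod 47). Verify: 30 × 11 = 330 ≡ 1 (mod 47)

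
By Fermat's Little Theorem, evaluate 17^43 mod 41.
By Fermat: 17^{40} ≡ 1 mod 41. So 17^{43} = 17^{40} · 17^{3} ≡ 17^{3} ≡ 34 mod 41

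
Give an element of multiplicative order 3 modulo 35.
11 has order 3 mod 35 since 11^{3} ≡ 1 mod 35 and no smaller power works.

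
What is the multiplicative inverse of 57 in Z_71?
Since 71 is prime, by Fermat 57^(-1) ≡ 57^{69} ≡ 5 mod 71. Verify: 57 × 5 = 285 ≡ 1 mod 71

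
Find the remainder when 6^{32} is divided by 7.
By Fermat: 6^{6} ≡ 1 (mod 7). 32 = 5×6 + 2. So 6^{32} ≡ 6^{2} ≡ 1 (mod 7)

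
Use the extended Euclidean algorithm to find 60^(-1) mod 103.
Extended GCD: 60(-12) + 103(7) = 1. So 60^(-1) ≡ -12 ≡ 91 (mod 103). Verify: 60 × 91 = 5460 ≡ 1 (mod 103)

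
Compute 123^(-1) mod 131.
Since 131 is prime, by Fermat 123^(-1) ≡ 123^{129} ≡ 49 mod 131. Verify: 123 × 49 = 6027 ≡ 1 mod 131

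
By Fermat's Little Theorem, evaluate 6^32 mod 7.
By Fermat: 6^{6} ≡ 1 (mod 7). 32 = 5×6 + 2. So 6^{32} ≡ 6^{2} ≡ 1 (mod 7)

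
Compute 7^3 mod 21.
7^{3} = 343 ≡ 7 mod 21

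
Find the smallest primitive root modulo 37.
g = 2. Powers: [2, 4, 8, 16, 32, 27, ...] generates all 36 non-zero residues.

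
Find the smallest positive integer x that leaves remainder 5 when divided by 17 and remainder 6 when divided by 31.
M = 17 × 31 = 527. M₁ = 31, y₁ ≡ 11 (mod 17). M₂ = 17, y₂ ≡ 11 (mod 31). x = 5×31×11 + 6×17×11 ≡ 192 (mod 527)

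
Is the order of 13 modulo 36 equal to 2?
Powers of 13 mod 36: 13^1≡13, 13^2≡25, 13^3≡1. 13^2≡25≢1, so ord ≠ 2. No, the actual order is 3.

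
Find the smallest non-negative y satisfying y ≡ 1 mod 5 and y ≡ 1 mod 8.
M = 5 × 8 = 40. M₁ = 8, y₁ ≡ 2 mod 5. M₂ = 5, y₂ ≡ 5 mod 8. y = 1×8×2 + 1×5×5 ≡ 1 mod 40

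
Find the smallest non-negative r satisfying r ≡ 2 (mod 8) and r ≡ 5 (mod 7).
M = 8 × 7 = 56. M₁ = 7, y₁ ≡ 7 (mod 8). M₂ = 8, y₂ ≡ 1 (mod 7). r = 2×7×7 + 5×8×1 ≡ 26 (mod 56)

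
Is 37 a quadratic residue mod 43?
By Euler's criterion: 37^{21} ≡ 42 mod 43. Since this equals -1 (≡ 42), 37 is not a QR.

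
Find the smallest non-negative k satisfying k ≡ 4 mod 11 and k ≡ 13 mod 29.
M = 11 × 29 = 319. M₁ = 29, y₁ ≡ 8 mod 11. M₂ = 11, y₂ ≡ 8 mod 29. k = 4×29×8 + 13×11×8 ≡ 158 mod 319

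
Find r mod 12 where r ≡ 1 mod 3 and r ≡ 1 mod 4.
M = 3 × 4 = 12. M₁ = 4, y₁ ≡ 1 mod 3. M₂ = 3, y₂ ≡ 3 mod 4. r = 1×4×1 + 1×3×3 ≡ 1 mod 12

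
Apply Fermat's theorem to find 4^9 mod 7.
By Fermat: 4^{6} ≡ 1 mod 7. So 4^{9} = 4^{6} · 4^{3} ≡ 4^{3} ≡ 1 mod 7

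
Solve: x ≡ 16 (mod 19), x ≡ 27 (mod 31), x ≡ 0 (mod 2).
M = 19 × 31 × 2 = 1178. M₁ = 62, y₁ ≡ 4 (mod 19). M₂ = 38, y₂ ≡ 9 (mod 31). M₃ = 589, y₃ ≡ 1 (mod 2). x = 16×62×4 + 27×38×9 + 0×589×1 ≡ 244 (mod 1178)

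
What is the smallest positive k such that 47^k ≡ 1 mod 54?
Powers of 47 mod 54: 47^1≡47, 47^2≡49, 47^3≡35, 47^4≡25, 47^5≡41, 47^6≡37, 47^7≡11, 47^8≡31, 47^9≡53, 47^10≡7, 47^11≡5, 47^12≡19, 47^13≡29, 47^14≡13, 47^15≡17, 47^16≡43, 47^17≡23, 47^18≡1. ord_54(47) = 18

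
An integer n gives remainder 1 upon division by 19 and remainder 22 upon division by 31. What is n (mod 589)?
M = 19 × 31 = 589. M₁ = 31, y₁ ≡ 8 (mod 19). M₂ = 19, y₂ ≡ 18 (mod 31). n = 1×31×8 + 22×19×18 ≡ 115 (mod 589)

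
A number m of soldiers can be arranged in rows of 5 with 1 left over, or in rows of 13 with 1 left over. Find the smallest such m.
M = 5 × 13 = 65. M₁ = 13, y₁ ≡ 2 mod 5. M₂ = 5, y₂ ≡ 8 mod 13. m = 1×13×2 + 1×5×8 ≡ 1 mod 65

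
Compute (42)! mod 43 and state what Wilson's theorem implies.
(42)! mod 43 = 42. Since this equals -1 mod 43, Wilson confirms 43 is prime.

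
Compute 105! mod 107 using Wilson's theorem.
(106)! = (105)! × (106) ≡ -1 mod 107. So (105)! ≡ -1 × (106)^(-1) ≡ (-1)×(-1) = 1 mod 107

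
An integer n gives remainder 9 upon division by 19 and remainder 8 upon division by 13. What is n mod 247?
M = 19 × 13 = 247. M₁ = 13, y₁ ≡ 3 mod 19. M₂ = 19, y₂ ≡ 11 mod 13. n = 9×13×3 + 8×19×11 ≡ 47 mod 247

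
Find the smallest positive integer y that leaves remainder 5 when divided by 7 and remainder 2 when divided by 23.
M = 7 × 23 = 161. M₁ = 23, y₁ ≡ 4 mod 7. M₂ = 7, y₂ ≡ 10 mod 23. y = 5×23×4 + 2×7×10 ≡ 117 mod 161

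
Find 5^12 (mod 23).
By repeated squaring (mod 23): 5^{1}≡5, 5^{2}≡2, 5^{4}≡4, 5^{8}≡16. Then 5^{12} = 5^{8+4} ≡ 16 × 4 ≡ 18 (mod 23)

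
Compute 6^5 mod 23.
By repeated squaring mod 23: 6^{1}≡6, 6^{2}≡13, 6^{4}≡8. Then 6^{5} = 6^{4+1} ≡ 8 × 6 ≡ 2 mod 23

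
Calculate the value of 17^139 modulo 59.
Using Fermat: 17^{58} ≡ 1 mod 59. 139 ≡ 23 mod 58. So 17^{139} ≡ 17^{23} ≡ 3 mod 59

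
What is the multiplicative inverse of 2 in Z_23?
Since 23 is prime, by Fermat 2^(-1) ≡ 2^{21} ≡ 12 (mod 23). Verify: 2 × 12 = 24 ≡ 1 (mod 23)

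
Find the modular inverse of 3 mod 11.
Since 11 is prime, by Fermat 3^(-1) ≡ 3^{9} ≡ 4 mod 11. Verify: 3 × 4 = 12 ≡ 1 mod 11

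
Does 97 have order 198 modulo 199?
ord_199(97) divides 198. For each prime q|198: 97^{99}≡198, 97^{66}≡92, 97^{18}≡121, none ≡ 1. So 97 has order 198 and is a primitive root mod 199.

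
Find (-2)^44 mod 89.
By repeated squaring mod 89: (-2)^{1}≡87, (-2)^{2}≡4, (-2)^{4}≡16, (-2)^{8}≡78, (-2)^{16}≡32, (-2)^{32}≡45. Then (-2)^{44} = (-2)^{32+8+4} ≡ 45 × 78 × 16 ≡ 1 mod 89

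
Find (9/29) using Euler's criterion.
(9/29) = 9^{14} mod 29 = 1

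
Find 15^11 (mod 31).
By repeated squaring (mod 31): 15^{1}≡15, 15^{2}≡8, 15^{4}≡2, 15^{8}≡4. Then 15^{11} = 15^{8+2+1} ≡ 4 × 8 × 15 ≡ 15 (mod 31)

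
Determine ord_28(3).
Powers of 3 mod 28: 3^1≡3, 3^2≡9, 3^3≡27, 3^4≡25, 3^5≡19, 3^6≡1. Order = 6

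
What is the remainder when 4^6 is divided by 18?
By repeated squaring (mod 18): 4^{1}≡4, 4^{2}≡16, 4^{4}≡4. Then 4^{6} = 4^{4+2} ≡ 4 × 16 ≡ 10 (mod 18)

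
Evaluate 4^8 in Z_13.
By repeated squaring mod 13: 4^{1}≡4, 4^{2}≡3, 4^{4}≡9, 4^{8}≡3. So 4^{8} ≡ 3 mod 13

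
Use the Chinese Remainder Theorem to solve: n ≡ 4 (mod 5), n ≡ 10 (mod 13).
M = 5 × 13 = 65. M₁ = 13, y₁ ≡ 2 (mod 5). M₂ = 5, y₂ ≡ 8 (mod 13). n = 4×13×2 + 10×5×8 ≡ 49 (mod 65)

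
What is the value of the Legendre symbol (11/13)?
(11/13) = 11^{6} mod 13 = -1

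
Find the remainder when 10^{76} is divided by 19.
By Fermat: 10^{18} ≡ 1 mod 19. 76 = 4×18 + 4. So 10^{76} ≡ 10^{4} ≡ 6 mod 19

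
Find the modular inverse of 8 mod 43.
Since 43 is prime, by Fermat 8^(-1) ≡ 8^{41} ≡ 27 (mod 43). Verify: 8 × 27 = 216 ≡ 1 (mod 43)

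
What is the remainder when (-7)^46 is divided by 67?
By repeated squaring (mod 67): (-7)^{1}≡60, (-7)^{2}≡49, (-7)^{4}≡56, (-7)^{8}≡54, (-7)^{16}≡35, (-7)^{32}≡19. Then (-7)^{46} = (-7)^{32+8+4+2} ≡ 19 × 54 × 56 × 49 ≡ 4 (mod 67)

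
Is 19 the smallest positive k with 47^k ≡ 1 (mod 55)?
Powers of 47 mod 55: 47^1≡47, 47^2≡9, 47^3≡38, 47^4≡26, 47^5≡12, 47^6≡14, 47^7≡53, 47^8≡16, 47^9≡37, 47^10≡34, 47^11≡3, 47^12≡31, 47^13≡27, 47^14≡4, 47^15≡23, 47^16≡36, 47^17≡42, 47^18≡49, 47^19≡48, 47^20≡1. 47^19≡48≢1, so ord ≠ 19. No, the actual order is 20.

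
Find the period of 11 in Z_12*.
Powers of 11 mod 12: 11^1≡11, 11^2≡1. Order = 2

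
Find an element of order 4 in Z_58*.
17 has order 4 mod 58 since 17^{4} ≡ 1 (mod 58) and no smaller power works.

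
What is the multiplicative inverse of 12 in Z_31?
Since 31 is prime, by Fermat 12^(-1) ≡ 12^{29} ≡ 13 mod 31. Verify: 12 × 13 = 156 ≡ 1 mod 31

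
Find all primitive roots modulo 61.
There are φ(60) = 16 primitive roots mod 61: {2, 6, 7, 10, 17, 18, 26, 30, 31, 35, 43, 44, 51, 54, 55, 59}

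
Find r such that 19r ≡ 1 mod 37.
Since 37 is prime, by Fermat 19^(-1) ≡ 19^{35} ≡ 2 mod 37. Verify: 19 × 2 = 38 ≡ 1 mod 37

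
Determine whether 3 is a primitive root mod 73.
3^{12} ≡ 1 mod 73 and 12 < 72, so ord_73(3) = 12 ≠ 72 and 3 is not a primitive root.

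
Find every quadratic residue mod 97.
Squares in Z_97*: {1, 2, 3, 4, 6, 8, 9, 11, 12, 16, 18, 22, 24, 25, 27, 31, 32, 33, 35, 36, 43, 44, 47, 48, 49, 50, 53, 54, 61, 62, 64, 65, 66, 70, 72, 73, 75, 79, 81, 85, 86, 88, 89, 91, 93, 94, 95, 96}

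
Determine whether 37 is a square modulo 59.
By Euler's criterion: 37^{29} ≡ 58 mod 59. Since this equals -1 (≡ 58), 37 is not a QR.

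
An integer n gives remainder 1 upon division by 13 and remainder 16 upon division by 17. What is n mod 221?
M = 13 × 17 = 221. M₁ = 17, y₁ ≡ 10 mod 13. M₂ = 13, y₂ ≡ 4 mod 17. n = 1×17×10 + 16×13×4 ≡ 118 mod 221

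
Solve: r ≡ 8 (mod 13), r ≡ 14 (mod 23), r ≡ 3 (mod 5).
M = 13 × 23 × 5 = 1495. M₁ = 115, y₁ ≡ 6 (mod 13). M₂ = 65, y₂ ≡ 17 (mod 23). M₃ = 299, y₃ ≡ 4 (mod 5). r = 8×115×6 + 14×65×17 + 3×299×4 ≡ 658 (mod 1495)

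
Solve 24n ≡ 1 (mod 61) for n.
Since 61 is prime, by Fermat 24^(-1) ≡ 24^{59} ≡ 28 (mod 61). Verify: 24 × 28 = 672 ≡ 1 (mod 61)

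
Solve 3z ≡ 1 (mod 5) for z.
Since 5 is prime, by Fermat 3^(-1) ≡ 3^{3} ≡ 2 (mod 5). Verify: 3 × 2 = 6 ≡ 1 (mod 5)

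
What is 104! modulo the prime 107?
(106)! = (104)! × (105) × (106) ≡ -1 (mod 107). So (104)! ≡ -1 × [(106)(105)]^(-1) ≡ 53 (mod 107)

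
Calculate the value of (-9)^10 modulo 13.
By repeated squaring (mod 13): (-9)^{1}≡4, (-9)^{2}≡3, (-9)^{4}≡9, (-9)^{8}≡3. Then (-9)^{10} = (-9)^{8+2} ≡ 3 × 3 ≡ 9 (mod 13)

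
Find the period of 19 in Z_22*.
Powers of 19 mod 22: 19^1≡19, 19^2≡9, 19^3≡17, 19^4≡15, 19^5≡21, 19^6≡3, 19^7≡13, 19^8≡5, 19^9≡7, 19^10≡1. Order = 10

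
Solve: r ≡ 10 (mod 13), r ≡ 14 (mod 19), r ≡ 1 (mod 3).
M = 13 × 19 × 3 = 741. M₁ = 57, y₁ ≡ 8 (mod 13). M₂ = 39, y₂ ≡ 1 (mod 19). M₃ = 247, y₃ ≡ 1 (mod 3). r = 10×57×8 + 14×39×1 + 1×247×1 ≡ 166 (mod 741)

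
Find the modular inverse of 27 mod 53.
Since 53 is prime, by Fermat 27^(-1) ≡ 27^{51} ≡ 2 mod 53. Verify: 27 × 2 = 54 ≡ 1 mod 53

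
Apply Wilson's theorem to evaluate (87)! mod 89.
(88)! = (87)! × (88) ≡ -1 mod 89. So (87)! ≡ -1 × (88)^(-1) ≡ (-1)×(-1) = 1 mod 89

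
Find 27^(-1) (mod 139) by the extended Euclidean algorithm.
Extended GCD: 27(-36) + 139(7) = 1. So 27^(-1) ≡ -36 ≡ 103 (mod 139). Verify: 27 × 103 = 2781 ≡ 1 (mod 139)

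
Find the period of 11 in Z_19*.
Powers of 11 mod 19: 11^1≡11, 11^2≡7, 11^3≡1. Order = 3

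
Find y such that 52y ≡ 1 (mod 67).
Since 67 is prime, by Fermat 52^(-1) ≡ 52^{65} ≡ 58 (mod 67). Verify: 52 × 58 = 3016 ≡ 1 (mod 67)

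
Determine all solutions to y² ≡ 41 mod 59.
The square roots of 41 mod 59 are 49 and 10. Verify: 49² = 2401 ≡ 41 mod 59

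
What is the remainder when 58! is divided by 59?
By Wilson's theorem, (58)! ≡ -1 ≡ 58 mod 59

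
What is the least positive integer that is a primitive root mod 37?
g = 2. Powers: [2, 4, 8, 16, 32, 27, 17, 34, ...] generates all 36 non-zero residues.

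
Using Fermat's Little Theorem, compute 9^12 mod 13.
By Fermat's Little Theorem, 9^{12} ≡ 1 mod 13 since 13 is prime and gcd(9, 13) = 1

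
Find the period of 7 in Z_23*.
Powers of 7 mod 23: 7^1≡7, 7^2≡3, 7^3≡21, 7^4≡9, 7^5≡17, 7^6≡4, 7^7≡5, 7^8≡12, 7^9≡15, 7^10≡13, 7^11≡22, 7^12≡16, 7^13≡20, 7^14≡2, 7^15≡14, 7^16≡6, 7^17≡19, 7^18≡18, 7^19≡11, 7^20≡8, 7^21≡10, 7^22≡1. So the order of 7 is 22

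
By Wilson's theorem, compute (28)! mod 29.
By Wilson's theorem, (28)! ≡ -1 ≡ 28 mod 29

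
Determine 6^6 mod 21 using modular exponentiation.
By repeated squaring (mod 21): 6^{1}≡6, 6^{2}≡15, 6^{4}≡15. Then 6^{6} = 6^{4+2} ≡ 15 × 15 ≡ 15 (mod 21)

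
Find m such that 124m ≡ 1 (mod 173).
Since 173 is prime, by Fermat 124^(-1) ≡ 124^{171} ≡ 60 (mod 173). Verify: 124 × 60 = 7440 ≡ 1 (mod 173)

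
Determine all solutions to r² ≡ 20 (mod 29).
The square roots of 20 mod 29 are 7 and 22. Verify: 7² = 49 ≡ 20 (mod 29)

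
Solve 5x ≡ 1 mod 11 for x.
Since 11 is prime, by Fermat 5^(-1) ≡ 5^{9} ≡ 9 mod 11. Verify: 5 × 9 = 45 ≡ 1 mod 11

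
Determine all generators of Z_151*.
There are φ(150) = 40 primitive roots mod 151: {6, 7, 12, 13, 14, 15, 30, 35, 48, 51, 52, 54, 56, 61, 63, 71, 77, 82, 89, 93, 96, 102, 104, 106, 108, 109, 111, 112, 114, 115, 117, 120, 126, 129, 130, 133, 134, 140, 141, 146}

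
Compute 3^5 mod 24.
By repeated squaring mod 24: 3^{1}≡3, 3^{2}≡9, 3^{4}≡9. Then 3^{5} = 3^{4+1} ≡ 9 × 3 ≡ 3 mod 24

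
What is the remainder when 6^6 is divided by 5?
Using Fermat: 6^{4} ≡ 1 mod 5. 6 ≡ 2 mod 4. So 6^{6} ≡ 6^{2} ≡ 1 mod 5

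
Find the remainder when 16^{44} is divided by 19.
By Fermat: 16^{18} ≡ 1 mod 19. 44 = 2×18 + 8. So 16^{44} ≡ 16^{8} ≡ 6 mod 19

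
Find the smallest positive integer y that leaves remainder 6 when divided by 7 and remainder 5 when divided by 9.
M = 7 × 9 = 63. M₁ = 9, y₁ ≡ 4 mod 7. M₂ = 7, y₂ ≡ 4 mod 9. y = 6×9×4 + 5×7×4 ≡ 41 mod 63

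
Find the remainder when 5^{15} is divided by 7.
By Fermat: 5^{6} ≡ 1 mod 7. 15 = 2×6 + 3. So 5^{15} ≡ 5^{3} ≡ 6 mod 7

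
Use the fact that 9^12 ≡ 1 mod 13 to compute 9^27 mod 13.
By Fermat: 9^{12} ≡ 1 mod 13. 27 = 2×12 + 3. So 9^{27} ≡ 9^{3} ≡ 1 mod 13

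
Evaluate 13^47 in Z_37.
Using Fermat: 13^{36} ≡ 1 (mod 37). 47 ≡ 11 (mod 36). So 13^{47} ≡ 13^{11} ≡ 15 (mod 37)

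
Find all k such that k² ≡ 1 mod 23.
The square roots of 1 mod 23 are 1 and 22. Verify: 1² = 1 ≡ 1 mod 23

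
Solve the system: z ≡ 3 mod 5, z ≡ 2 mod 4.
M = 5 × 4 = 20. M₁ = 4, y₁ ≡ 4 mod 5. M₂ = 5, y₂ ≡ 1 mod 4. z = 3×4×4 + 2×5×1 ≡ 18 mod 20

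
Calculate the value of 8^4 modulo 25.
8^{4} = 4096 ≡ 21 mod 25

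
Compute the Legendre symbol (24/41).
(24/41) = 24^{20} mod 41 = -1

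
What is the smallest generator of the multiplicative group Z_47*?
g = 5. For each prime q|46: 5^{23}≡46, 5^{2}≡25, none ≡ 1, so ord_47(5) = 46 and 5 is a primitive root.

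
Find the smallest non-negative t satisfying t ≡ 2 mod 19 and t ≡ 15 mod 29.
M = 19 × 29 = 551. M₁ = 29, y₁ ≡ 2 mod 19. M₂ = 19, y₂ ≡ 26 mod 29. t = 2×29×2 + 15×19×26 ≡ 363 mod 551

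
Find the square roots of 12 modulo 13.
The square roots of 12 mod 13 are 8 and 5. Verify: 8² = 64 ≡ 12 (mod 13)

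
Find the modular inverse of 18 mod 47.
Since 47 is prime, by Fermat 18^(-1) ≡ 18^{45} ≡ 34 mod 47. Verify: 18 × 34 = 612 ≡ 1 mod 47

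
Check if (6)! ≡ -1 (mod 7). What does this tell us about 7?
(6)! mod 7 = 6. Since this equals -1 (mod 7), Wilson confirms 7 is prime.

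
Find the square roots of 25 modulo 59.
The square roots of 25 mod 59 are 5 and 54. Verify: 5² = 25 ≡ 25 mod 59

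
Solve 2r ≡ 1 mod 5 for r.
Since 5 is prime, by Fermat 2^(-1) ≡ 2^{3} ≡ 3 mod 5. Verify: 2 × 3 = 6 ≡ 1 mod 5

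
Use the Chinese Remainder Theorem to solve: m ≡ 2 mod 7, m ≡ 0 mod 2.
M = 7 × 2 = 14. M₁ = 2, y₁ ≡ 4 mod 7. M₂ = 7, y₂ ≡ 1 mod 2. m = 2×2×4 + 0×7×1 ≡ 2 mod 14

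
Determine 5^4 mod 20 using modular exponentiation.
5^{4} = 625 ≡ 5 (mod 20)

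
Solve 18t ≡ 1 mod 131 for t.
Since 131 is prime, by Fermat 18^(-1) ≡ 18^{129} ≡ 51 mod 131. Verify: 18 × 51 = 918 ≡ 1 mod 131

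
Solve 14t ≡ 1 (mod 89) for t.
Since 89 is prime, by Fermat 14^(-1) ≡ 14^{87} ≡ 70 (mod 89). Verify: 14 × 70 = 980 ≡ 1 (mod 89)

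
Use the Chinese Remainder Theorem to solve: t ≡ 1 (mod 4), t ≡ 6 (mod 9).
M = 4 × 9 = 36. M₁ = 9, y₁ ≡ 1 (mod 4). M₂ = 4, y₂ ≡ 7 (mod 9). t = 1×9×1 + 6×4×7 ≡ 33 (mod 36)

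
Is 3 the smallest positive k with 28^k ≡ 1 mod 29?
Powers of 28 mod 29: 28^1≡28, 28^2≡1. Already 28^2≡1, so the order is 2 < 3. No, the actual order is 2.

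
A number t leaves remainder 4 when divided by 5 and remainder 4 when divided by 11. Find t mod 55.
M = 5 × 11 = 55. M₁ = 11, y₁ ≡ 1 mod 5. M₂ = 5, y₂ ≡ 9 mod 11. t = 4×11×1 + 4×5×9 ≡ 4 mod 55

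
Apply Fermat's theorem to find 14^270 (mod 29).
By Fermat: 14^{28} ≡ 1 (mod 29). 270 ≡ 18 (mod 28). So 14^{270} ≡ 14^{18} ≡ 9 (mod 29)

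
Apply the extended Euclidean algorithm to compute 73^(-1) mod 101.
Extended GCD: 73(18) + 101(-13) = 1. So 73^(-1) ≡ 18 mod 101. Verify: 73 × 18 = 1314 ≡ 1 mod 101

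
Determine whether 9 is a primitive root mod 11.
9^{5} ≡ 1 mod 11 and 5 < 10, so ord_11(9) = 5 ≠ 10 and 9 is not a primitive root.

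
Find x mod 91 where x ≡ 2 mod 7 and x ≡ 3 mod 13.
M = 7 × 13 = 91. M₁ = 13, y₁ ≡ 6 mod 7. M₂ = 7, y₂ ≡ 2 mod 13. x = 2×13×6 + 3×7×2 ≡ 16 mod 91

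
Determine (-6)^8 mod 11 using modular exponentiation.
By repeated squaring mod 11: (-6)^{1}≡5, (-6)^{2}≡3, (-6)^{4}≡9, (-6)^{8}≡4. So (-6)^{8} ≡ 4 mod 11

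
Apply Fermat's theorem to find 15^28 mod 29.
By Fermat's Little Theorem, 15^{28} ≡ 1 mod 29 since 29 is prime and gcd(15, 29) = 1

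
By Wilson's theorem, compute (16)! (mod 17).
By Wilson's theorem, (16)! ≡ -1 ≡ 16 (mod 17)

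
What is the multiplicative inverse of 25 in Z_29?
Since 29 is prime, by Fermat 25^(-1) ≡ 25^{27} ≡ 7 (mod 29). Verify: 25 × 7 = 175 ≡ 1 (mod 29)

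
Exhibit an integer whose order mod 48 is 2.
7 has order 2 mod 48 since 7^{2} ≡ 1 (mod 48) and no smaller power works.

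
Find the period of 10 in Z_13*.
Powers of 10 mod 13: 10^1≡10, 10^2≡9, 10^3≡12, 10^4≡3, 10^5≡4, 10^6≡1. ord_13(10) = 6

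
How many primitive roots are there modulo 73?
A prime p has φ(p-1) primitive roots; here φ(72) = 24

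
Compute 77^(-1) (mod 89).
Since 89 is prime, by Fermat 77^(-1) ≡ 77^{87} ≡ 37 (mod 89). Verify: 77 × 37 = 2849 ≡ 1 (mod 89)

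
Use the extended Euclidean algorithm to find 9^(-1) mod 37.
Extended GCD: 9(-4) + 37(1) = 1. So 9^(-1) ≡ -4 ≡ 33 mod 37. Verify: 9 × 33 = 297 ≡ 1 mod 37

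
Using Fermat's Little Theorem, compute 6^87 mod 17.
By Fermat: 6^{16} ≡ 1 (mod 17). 87 = 5×16 + 7. So 6^{87} ≡ 6^{7} ≡ 14 (mod 17)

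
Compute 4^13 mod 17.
By repeated squaring mod 17: 4^{1}≡4, 4^{2}≡16, 4^{4}≡1, 4^{8}≡1. Then 4^{13} = 4^{8+4+1} ≡ 1 × 1 × 4 ≡ 4 mod 17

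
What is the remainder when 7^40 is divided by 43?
By repeated squaring (mod 43): 7^{1}≡7, 7^{2}≡6, 7^{4}≡36, 7^{8}≡6, 7^{16}≡36, 7^{32}≡6. Then 7^{40} = 7^{32+8} ≡ 6 × 6 ≡ 36 (mod 43)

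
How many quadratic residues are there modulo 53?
The squaring map on Z_53* is 2-to-1, so there are (52)/2 = 26 QRs.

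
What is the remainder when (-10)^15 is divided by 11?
Using Fermat: (-10)^{10} ≡ 1 (mod 11). 15 ≡ 5 (mod 10). So (-10)^{15} ≡ (-10)^{5} ≡ 1 (mod 11)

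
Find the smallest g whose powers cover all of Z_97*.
g = 5. For each prime q|96: 5^{48}≡96, 5^{32}≡35, none ≡ 1, so ord_97(5) = 96 and 5 is a primitive root.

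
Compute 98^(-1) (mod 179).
Since 179 is prime, by Fermat 98^(-1) ≡ 98^{177} ≡ 137 (mod 179). Verify: 98 × 137 = 13426 ≡ 1 (mod 179)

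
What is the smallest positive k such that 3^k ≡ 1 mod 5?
Powers of 3 mod 5: 3^1≡3, 3^2≡4, 3^3≡2, 3^4≡1. Order = 4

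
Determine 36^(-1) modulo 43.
Since 43 is prime, by Fermat 36^(-1) ≡ 36^{41} ≡ 6 (mod 43). Verify: 36 × 6 = 216 ≡ 1 (mod 43)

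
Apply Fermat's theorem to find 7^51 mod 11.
By Fermat: 7^{10} ≡ 1 mod 11. 51 = 5×10 + 1. So 7^{51} ≡ 7^{1} ≡ 7 mod 11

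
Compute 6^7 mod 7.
Using Fermat: 6^{6} ≡ 1 (mod 7). 7 ≡ 1 (mod 6). So 6^{7} ≡ 6^{1} ≡ 6 (mod 7)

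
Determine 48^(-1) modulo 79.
Since 79 is prime, by Fermat 48^(-1) ≡ 48^{77} ≡ 28 mod 79. Verify: 48 × 28 = 1344 ≡ 1 mod 79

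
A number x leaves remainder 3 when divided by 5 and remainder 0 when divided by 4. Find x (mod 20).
M = 5 × 4 = 20. M₁ = 4, y₁ ≡ 4 (mod 5). M₂ = 5, y₂ ≡ 1 (mod 4). x = 3×4×4 + 0×5×1 ≡ 8 (mod 20)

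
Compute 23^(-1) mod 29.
Since 29 is prime, by Fermat 23^(-1) ≡ 23^{27} ≡ 24 mod 29. Verify: 23 × 24 = 552 ≡ 1 mod 29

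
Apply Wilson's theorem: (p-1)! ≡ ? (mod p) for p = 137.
By Wilson's theorem, (136)! ≡ -1 ≡ 136 mod 137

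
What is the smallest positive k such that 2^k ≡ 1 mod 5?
Powers of 2 mod 5: 2^1≡2, 2^2≡4, 2^3≡3, 2^4≡1. So the order of 2 is 4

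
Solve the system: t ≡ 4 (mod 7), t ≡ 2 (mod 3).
M = 7 × 3 = 21. M₁ = 3, y₁ ≡ 5 (mod 7). M₂ = 7, y₂ ≡ 1 (mod 3). t = 4×3×5 + 2×7×1 ≡ 11 (mod 21)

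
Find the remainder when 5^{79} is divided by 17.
By Fermat: 5^{16} ≡ 1 (mod 17). 79 = 4×16 + 15. So 5^{79} ≡ 5^{15} ≡ 7 (mod 17)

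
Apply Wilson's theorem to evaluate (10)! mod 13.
(12)! = (10)! × (11) × (12) ≡ -1 mod 13. So (10)! ≡ -1 × [(12)(11)]^(-1) ≡ 6 mod 13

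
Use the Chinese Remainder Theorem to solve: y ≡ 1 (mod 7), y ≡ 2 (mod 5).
M = 7 × 5 = 35. M₁ = 5, y₁ ≡ 3 (mod 7). M₂ = 7, y₂ ≡ 3 (mod 5). y = 1×5×3 + 2×7×3 ≡ 22 (mod 35)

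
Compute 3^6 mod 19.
By repeated squaring mod 19: 3^{1}≡3, 3^{2}≡9, 3^{4}≡5. Then 3^{6} = 3^{4+2} ≡ 5 × 9 ≡ 7 mod 19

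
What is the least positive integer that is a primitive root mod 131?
g = 2. For each prime q|130: 2^{65}≡130, 2^{26}≡53, 2^{10}≡107, none ≡ 1, so ord_131(2) = 130 and 2 is a primitive root.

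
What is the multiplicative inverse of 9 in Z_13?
Since 13 is prime, by Fermat 9^(-1) ≡ 9^{11} ≡ 3 (mod 13). Verify: 9 × 3 = 27 ≡ 1 (mod 13)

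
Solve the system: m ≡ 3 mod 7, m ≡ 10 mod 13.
M = 7 × 13 = 91. M₁ = 13, y₁ ≡ 6 mod 7. M₂ = 7, y₂ ≡ 2 mod 13. m = 3×13×6 + 10×7×2 ≡ 10 mod 91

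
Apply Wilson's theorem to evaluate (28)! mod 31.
(30)! = (28)! × (29) × (30) ≡ -1 mod 31. So (28)! ≡ -1 × [(30)(29)]^(-1) ≡ 15 mod 31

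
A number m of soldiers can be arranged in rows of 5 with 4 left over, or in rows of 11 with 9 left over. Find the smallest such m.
M = 5 × 11 = 55. M₁ = 11, y₁ ≡ 1 (mod 5). M₂ = 5, y₂ ≡ 9 (mod 11). m = 4×11×1 + 9×5×9 ≡ 9 (mod 55)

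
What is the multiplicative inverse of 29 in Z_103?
Since 103 is prime, by Fermat 29^(-1) ≡ 29^{101} ≡ 32 (mod 103). Verify: 29 × 32 = 928 ≡ 1 (mod 103)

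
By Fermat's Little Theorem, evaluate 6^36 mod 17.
By Fermat: 6^{16} ≡ 1 mod 17. 36 = 2×16 + 4. So 6^{36} ≡ 6^{4} ≡ 4 mod 17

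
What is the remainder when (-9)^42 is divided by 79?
By repeated squaring mod 79: (-9)^{1}≡70, (-9)^{2}≡2, (-9)^{4}≡4, (-9)^{8}≡16, (-9)^{16}≡19, (-9)^{32}≡45. Then (-9)^{42} = (-9)^{32+8+2} ≡ 45 × 16 × 2 ≡ 18 mod 79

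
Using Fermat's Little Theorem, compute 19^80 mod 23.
By Fermat: 19^{22} ≡ 1 mod 23. 80 = 3×22 + 14. So 19^{80} ≡ 19^{14} ≡ 18 mod 23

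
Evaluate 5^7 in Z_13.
By repeated squaring mod 13: 5^{1}≡5, 5^{2}≡12, 5^{4}≡1. Then 5^{7} = 5^{4+2+1} ≡ 1 × 12 × 5 ≡ 8 mod 13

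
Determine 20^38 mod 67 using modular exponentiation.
By repeated squaring mod 67: 20^{1}≡20, 20^{2}≡65, 20^{4}≡4, 20^{8}≡16, 20^{16}≡55, 20^{32}≡10. Then 20^{38} = 20^{32+4+2} ≡ 10 × 4 × 65 ≡ 54 mod 67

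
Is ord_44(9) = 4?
Powers of 9 mod 44: 9^1≡9, 9^2≡37, 9^3≡25, 9^4≡5, 9^5≡1. 9^4≡5≢1, so ord ≠ 4. No, the actual order is 5.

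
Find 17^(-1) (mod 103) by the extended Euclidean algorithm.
Extended GCD: 17(-6) + 103(1) = 1. So 17^(-1) ≡ -6 ≡ 97 (mod 103). Verify: 17 × 97 = 1649 ≡ 1 (mod 103)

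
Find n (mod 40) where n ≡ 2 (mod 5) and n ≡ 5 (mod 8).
M = 5 × 8 = 40. M₁ = 8, y₁ ≡ 2 (mod 5). M₂ = 5, y₂ ≡ 5 (mod 8). n = 2×8×2 + 5×5×5 ≡ 37 (mod 40)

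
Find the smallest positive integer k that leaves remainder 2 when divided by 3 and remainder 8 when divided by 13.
M = 3 × 13 = 39. M₁ = 13, y₁ ≡ 1 (mod 3). M₂ = 3, y₂ ≡ 9 (mod 13). k = 2×13×1 + 8×3×9 ≡ 8 (mod 39)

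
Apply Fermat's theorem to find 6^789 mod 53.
By Fermat: 6^{52} ≡ 1 mod 53. 789 ≡ 9 mod 52. So 6^{789} ≡ 6^{9} ≡ 11 mod 53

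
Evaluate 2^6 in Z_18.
By repeated squaring mod 18: 2^{1}≡2, 2^{2}≡4, 2^{4}≡16. Then 2^{6} = 2^{4+2} ≡ 16 × 4 ≡ 10 mod 18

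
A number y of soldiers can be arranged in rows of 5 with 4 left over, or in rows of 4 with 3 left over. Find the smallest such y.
M = 5 × 4 = 20. M₁ = 4, y₁ ≡ 4 (mod 5). M₂ = 5, y₂ ≡ 1 (mod 4). y = 4×4×4 + 3×5×1 ≡ 19 (mod 20)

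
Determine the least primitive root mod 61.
g = 2. For each prime q|60: 2^{30}≡60, 2^{20}≡47, 2^{12}≡9, none ≡ 1, so ord_61(2) = 60 and 2 is a primitive root.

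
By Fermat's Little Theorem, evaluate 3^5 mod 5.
By Fermat: 3^{4} ≡ 1 (mod 5). So 3^{5} = 3^{4} · 3^{1} ≡ 3^{1} ≡ 3 (mod 5)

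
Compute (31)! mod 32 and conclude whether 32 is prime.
(31)! mod 32 = 0. Since 0 ≢ -1 (mod 32), 32 is not prime.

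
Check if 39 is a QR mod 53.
By Euler's criterion: 39^{26} ≡ 52 (mod 53). Since this equals -1 (≡ 52), 39 is not a QR.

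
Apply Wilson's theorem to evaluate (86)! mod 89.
(88)! = (86)! × (87) × (88) ≡ -1 (mod 89). So (86)! ≡ -1 × [(88)(87)]^(-1) ≡ 44 (mod 89)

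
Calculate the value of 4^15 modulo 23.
By repeated squaring (mod 23): 4^{1}≡4, 4^{2}≡16, 4^{4}≡3, 4^{8}≡9. Then 4^{15} = 4^{8+4+2+1} ≡ 9 × 3 × 16 × 4 ≡ 3 (mod 23)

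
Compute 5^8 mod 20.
By repeated squaring (mod 20): 5^{1}≡5, 5^{2}≡5, 5^{4}≡5, 5^{8}≡5. So 5^{8} ≡ 5 (mod 20)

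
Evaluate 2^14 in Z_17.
By repeated squaring (mod 17): 2^{1}≡2, 2^{2}≡4, 2^{4}≡16, 2^{8}≡1. Then 2^{14} = 2^{8+4+2} ≡ 1 × 16 × 4 ≡ 13 (mod 17)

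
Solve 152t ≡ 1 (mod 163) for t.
Since 163 is prime, by Fermat 152^(-1) ≡ 152^{161} ≡ 74 (mod 163). Verify: 152 × 74 = 11248 ≡ 1 (mod 163)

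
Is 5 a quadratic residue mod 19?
By Euler's criterion: 5^{9} ≡ 1 (mod 19). Since this equals 1, 5 is a QR.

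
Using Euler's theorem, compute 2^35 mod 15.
By Euler: 2^{8} ≡ 1 (mod 15) since gcd(2, 15) = 1. 35 = 4×8 + 3. So 2^{35} ≡ 2^{3} ≡ 8 (mod 15)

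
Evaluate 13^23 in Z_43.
By repeated squaring mod 43: 13^{1}≡13, 13^{2}≡40, 13^{4}≡9, 13^{8}≡38, 13^{16}≡25. Then 13^{23} = 13^{16+4+2+1} ≡ 25 × 9 × 40 × 13 ≡ 40 mod 43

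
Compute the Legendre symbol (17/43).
(17/43) = 17^{21} mod 43 = 1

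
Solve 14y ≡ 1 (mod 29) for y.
Since 29 is prime, by Fermat 14^(-1) ≡ 14^{27} ≡ 27 (mod 29). Verify: 14 × 27 = 378 ≡ 1 (mod 29)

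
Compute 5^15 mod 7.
Using Fermat: 5^{6} ≡ 1 (mod 7). 15 ≡ 3 (mod 6). So 5^{15} ≡ 5^{3} ≡ 6 (mod 7)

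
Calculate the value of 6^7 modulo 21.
By repeated squaring (mod 21): 6^{1}≡6, 6^{2}≡15, 6^{4}≡15. Then 6^{7} = 6^{4+2+1} ≡ 15 × 15 × 6 ≡ 6 (mod 21)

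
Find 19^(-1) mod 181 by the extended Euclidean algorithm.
Extended GCD: 19(-19) + 181(2) = 1. So 19^(-1) ≡ -19 ≡ 162 mod 181. Verify: 19 × 162 = 3078 ≡ 1 mod 181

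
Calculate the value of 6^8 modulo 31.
By repeated squaring mod 31: 6^{1}≡6, 6^{2}≡5, 6^{4}≡25, 6^{8}≡5. So 6^{8} ≡ 5 mod 31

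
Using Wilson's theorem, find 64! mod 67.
(66)! = (64)! × (65) × (66) ≡ -1 mod 67. So (64)! ≡ -1 × [(66)(65)]^(-1) ≡ 33 mod 67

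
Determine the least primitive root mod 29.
g = 2. Powers: [2, 4, 8, 16, 3, 6, 12, 24, ...] generates all 28 non-zero residues.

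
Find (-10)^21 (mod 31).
By repeated squaring (mod 31): (-10)^{1}≡21, (-10)^{2}≡7, (-10)^{4}≡18, (-10)^{8}≡14, (-10)^{16}≡10. Then (-10)^{21} = (-10)^{16+4+1} ≡ 10 × 18 × 21 ≡ 29 (mod 31)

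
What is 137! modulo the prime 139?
(138)! = (137)! × (138) ≡ -1 (mod 139). So (137)! ≡ -1 × (138)^(-1) ≡ (-1)×(-1) = 1 (mod 139)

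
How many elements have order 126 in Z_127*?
There are φ(127-1) = φ(126) = 36 primitive roots modulo 127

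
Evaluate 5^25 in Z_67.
By repeated squaring mod 67: 5^{1}≡5, 5^{2}≡25, 5^{4}≡22, 5^{8}≡15, 5^{16}≡24. Then 5^{25} = 5^{16+8+1} ≡ 24 × 15 × 5 ≡ 58 mod 67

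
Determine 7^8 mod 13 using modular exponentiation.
By repeated squaring mod 13: 7^{1}≡7, 7^{2}≡10, 7^{4}≡9, 7^{8}≡3. So 7^{8} ≡ 3 mod 13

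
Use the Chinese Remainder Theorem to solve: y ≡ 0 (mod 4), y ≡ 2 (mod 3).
M = 4 × 3 = 12. M₁ = 3, y₁ ≡ 3 (mod 4). M₂ = 4, y₂ ≡ 1 (mod 3). y = 0×3×3 + 2×4×1 ≡ 8 (mod 12)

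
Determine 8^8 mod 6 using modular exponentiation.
By repeated squaring mod 6: 8^{1}≡2, 8^{2}≡4, 8^{4}≡4, 8^{8}≡4. So 8^{8} ≡ 4 mod 6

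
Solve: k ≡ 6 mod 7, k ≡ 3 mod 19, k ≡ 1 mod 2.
M = 7 × 19 × 2 = 266. M₁ = 38, y₁ ≡ 5 mod 7. M₂ = 14, y₂ ≡ 15 mod 19. M₃ = 133, y₃ ≡ 1 mod 2. k = 6×38×5 + 3×14×15 + 1×133×1 ≡ 41 mod 266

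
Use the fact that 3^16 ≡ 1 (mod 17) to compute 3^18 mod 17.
By Fermat: 3^{16} ≡ 1 (mod 17). So 3^{18} = 3^{16} · 3^{2} ≡ 3^{2} ≡ 9 (mod 17)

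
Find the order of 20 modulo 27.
Powers of 20 mod 27: 20^1≡20, 20^2≡22, 20^3≡8, 20^4≡25, 20^5≡14, 20^6≡10, 20^7≡11, 20^8≡4, 20^9≡26, 20^10≡7, 20^11≡5, 20^12≡19, 20^13≡2, 20^14≡13, 20^15≡17, 20^16≡16, 20^17≡23, 20^18≡1. Order = 18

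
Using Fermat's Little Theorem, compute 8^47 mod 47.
By Fermat: 8^{46} ≡ 1 mod 47. So 8^{47} = 8^{46} · 8^{1} ≡ 8^{1} ≡ 8 mod 47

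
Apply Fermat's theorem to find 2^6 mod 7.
By Fermat's Little Theorem, 2^{6} ≡ 1 mod 7 since 7 is prime and gcd(2, 7) = 1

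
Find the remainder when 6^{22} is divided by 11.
By Fermat: 6^{10} ≡ 1 (mod 11). 22 = 2×10 + 2. So 6^{22} ≡ 6^{2} ≡ 3 (mod 11)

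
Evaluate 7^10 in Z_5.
Using Fermat: 7^{4} ≡ 1 mod 5. 10 ≡ 2 mod 4. So 7^{10} ≡ 7^{2} ≡ 4 mod 5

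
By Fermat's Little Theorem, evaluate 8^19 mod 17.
By Fermat: 8^{16} ≡ 1 (mod 17). So 8^{19} = 8^{16} · 8^{3} ≡ 8^{3} ≡ 2 (mod 17)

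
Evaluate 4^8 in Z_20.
By repeated squaring mod 20: 4^{1}≡4, 4^{2}≡16, 4^{4}≡16, 4^{8}≡16. So 4^{8} ≡ 16 mod 20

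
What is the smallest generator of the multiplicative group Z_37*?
g = 2. For each prime q|36: 2^{18}≡36, 2^{12}≡26, none ≡ 1, so ord_37(2) = 36 and 2 is a primitive root.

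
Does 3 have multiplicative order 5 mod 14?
Powers of 3 mod 14: 3^1≡3, 3^2≡9, 3^3≡13, 3^4≡11, 3^5≡5, 3^6≡1. 3^5≡5≢1, so ord ≠ 5. No, the actual order is 6.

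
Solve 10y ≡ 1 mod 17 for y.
Since 17 is prime, by Fermat 10^(-1) ≡ 10^{15} ≡ 12 mod 17. Verify: 10 × 12 = 120 ≡ 1 mod 17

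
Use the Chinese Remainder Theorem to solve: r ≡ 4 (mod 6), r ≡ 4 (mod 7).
M = 6 × 7 = 42. M₁ = 7, y₁ ≡ 1 (mod 6). M₂ = 6, y₂ ≡ 6 (mod 7). r = 4×7×1 + 4×6×6 ≡ 4 (mod 42)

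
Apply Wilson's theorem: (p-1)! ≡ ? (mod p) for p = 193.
By Wilson's theorem, (192)! ≡ -1 ≡ 192 (mod 193)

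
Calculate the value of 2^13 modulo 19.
By repeated squaring mod 19: 2^{1}≡2, 2^{2}≡4, 2^{4}≡16, 2^{8}≡9. Then 2^{13} = 2^{8+4+1} ≡ 9 × 16 × 2 ≡ 3 mod 19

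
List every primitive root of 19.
There are φ(18) = 6 primitive roots mod 19: {2, 3, 10, 13, 14, 15}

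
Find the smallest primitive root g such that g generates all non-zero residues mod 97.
g = 5. Powers: [5, 25, 28, 43, 21, 8, 40, ...] generates all 96 non-zero residues.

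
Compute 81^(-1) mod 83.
Since 83 is prime, by Fermat 81^(-1) ≡ 81^{81} ≡ 41 mod 83. Verify: 81 × 41 = 3321 ≡ 1 mod 83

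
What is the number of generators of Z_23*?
There are φ(23-1) = φ(22) = 10 primitive roots modulo 23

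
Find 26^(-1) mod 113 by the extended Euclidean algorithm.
Extended GCD: 26(-13) + 113(3) = 1. So 26^(-1) ≡ -13 ≡ 100 mod 113. Verify: 26 × 100 = 2600 ≡ 1 mod 113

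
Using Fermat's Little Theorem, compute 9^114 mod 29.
By Fermat: 9^{28} ≡ 1 mod 29. 114 = 4×28 + 2. So 9^{114} ≡ 9^{2} ≡ 23 mod 29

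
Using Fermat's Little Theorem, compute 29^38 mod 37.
By Fermat: 29^{36} ≡ 1 mod 37. So 29^{38} = 29^{36} · 29^{2} ≡ 29^{2} ≡ 27 mod 37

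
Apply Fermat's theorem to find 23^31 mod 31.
By Fermat: 23^{30} ≡ 1 mod 31. So 23^{31} = 23^{30} · 23^{1} ≡ 23^{1} ≡ 23 mod 31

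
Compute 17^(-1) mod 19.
Since 19 is prime, by Fermat 17^(-1) ≡ 17^{17} ≡ 9 mod 19. Verify: 17 × 9 = 153 ≡ 1 mod 19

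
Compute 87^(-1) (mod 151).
Since 151 is prime, by Fermat 87^(-1) ≡ 87^{149} ≡ 92 (mod 151). Verify: 87 × 92 = 8004 ≡ 1 (mod 151)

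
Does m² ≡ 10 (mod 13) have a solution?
By Euler's criterion: 10^{6} ≡ 1 (mod 13). Since this equals 1, 10 is a QR.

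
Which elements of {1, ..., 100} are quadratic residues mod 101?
QRs mod 101: {1, 4, 5, 6, 9, 13, 14, 16, 17, 19, 20, 21, 22, 23, 24, 25, 30, 31, 33, 36, 37, 43, 45, 47, 49, 52, 54, 56, 58, 64, 65, 68, 70, 71, 76, 77, 78, 79, 80, 81, 82, 84, 85, 87, 88, 92, 95, 96, 97, 100}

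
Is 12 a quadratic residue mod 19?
By Euler's criterion: 12^{9} ≡ 18 mod 19. Since this equals -1 (≡ 18), 12 is not a QR.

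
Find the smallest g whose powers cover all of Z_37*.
g = 2. For each prime q|36: 2^{18}≡36, 2^{12}≡26, none ≡ 1, so ord_37(2) = 36 and 2 is a primitive root.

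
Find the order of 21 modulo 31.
Powers of 21 mod 31: 21^1≡21, 21^2≡7, 21^3≡23, 21^4≡18, 21^5≡6, 21^6≡2, 21^7≡11, 21^8≡14, 21^9≡15, 21^10≡5, 21^11≡12, 21^12≡4, 21^13≡22, 21^14≡28, 21^15≡30, 21^16≡10, 21^17≡24, 21^18≡8, 21^19≡13, 21^20≡25, 21^21≡29, 21^22≡20, 21^23≡17, 21^24≡16, 21^25≡26, 21^26≡19, 21^27≡27, 21^28≡9, 21^29≡3, 21^30≡1. ord_31(21) = 30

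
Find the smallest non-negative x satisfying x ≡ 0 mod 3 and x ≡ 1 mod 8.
M = 3 × 8 = 24. M₁ = 8, y₁ ≡ 2 mod 3. M₂ = 3, y₂ ≡ 3 mod 8. x = 0×8×2 + 1×3×3 ≡ 9 mod 24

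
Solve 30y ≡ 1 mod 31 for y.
Since 31 is prime, by Fermat 30^(-1) ≡ 30^{29} ≡ 30 mod 31. Verify: 30 × 30 = 900 ≡ 1 mod 31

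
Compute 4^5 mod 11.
By repeated squaring mod 11: 4^{1}≡4, 4^{2}≡5, 4^{4}≡3. Then 4^{5} = 4^{4+1} ≡ 3 × 4 ≡ 1 mod 11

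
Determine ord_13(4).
Powers of 4 mod 13: 4^1≡4, 4^2≡3, 4^3≡12, 4^4≡9, 4^5≡10, 4^6≡1. Order = 6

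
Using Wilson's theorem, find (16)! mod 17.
By Wilson's theorem, (16)! ≡ -1 ≡ 16 mod 17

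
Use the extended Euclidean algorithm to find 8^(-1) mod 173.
Extended GCD: 8(65) + 173(-3) = 1. So 8^(-1) ≡ 65 mod 173. Verify: 8 × 65 = 520 ≡ 1 mod 173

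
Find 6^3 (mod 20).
6^{3} = 216 ≡ 16 (mod 20)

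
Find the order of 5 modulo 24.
Powers of 5 mod 24: 5^1≡5, 5^2≡1. So the order of 5 is 2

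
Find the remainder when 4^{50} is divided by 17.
By Fermat: 4^{16} ≡ 1 (mod 17). 50 = 3×16 + 2. So 4^{50} ≡ 4^{2} ≡ 16 (mod 17)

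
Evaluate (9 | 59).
(9/59) = 9^{29} mod 59 = 1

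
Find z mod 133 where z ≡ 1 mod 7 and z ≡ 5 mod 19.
M = 7 × 19 = 133. M₁ = 19, y₁ ≡ 3 mod 7. M₂ = 7, y₂ ≡ 11 mod 19. z = 1×19×3 + 5×7×11 ≡ 43 mod 133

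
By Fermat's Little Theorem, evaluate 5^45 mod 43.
By Fermat: 5^{42} ≡ 1 mod 43. So 5^{45} = 5^{42} · 5^{3} ≡ 5^{3} ≡ 39 mod 43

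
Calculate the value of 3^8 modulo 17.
By repeated squaring (mod 17): 3^{1}≡3, 3^{2}≡9, 3^{4}≡13, 3^{8}≡16. So 3^{8} ≡ 16 (mod 17)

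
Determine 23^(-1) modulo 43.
Since 43 is prime, by Fermat 23^(-1) ≡ 23^{41} ≡ 15 (mod 43). Verify: 23 × 15 = 345 ≡ 1 (mod 43)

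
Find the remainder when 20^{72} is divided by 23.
By Fermat: 20^{22} ≡ 1 mod 23. 72 = 3×22 + 6. So 20^{72} ≡ 20^{6} ≡ 16 mod 23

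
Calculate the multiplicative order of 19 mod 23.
Powers of 19 mod 23: 19^1≡19, 19^2≡16, 19^3≡5, 19^4≡3, 19^5≡11, 19^6≡2, 19^7≡15, 19^8≡9, 19^9≡10, 19^10≡6, 19^11≡22, 19^12≡4, 19^13≡7, 19^14≡18, 19^15≡20, 19^16≡12, 19^17≡21, 19^18≡8, 19^19≡14, 19^20≡13, 19^21≡17, 19^22≡1. So the order of 19 is 22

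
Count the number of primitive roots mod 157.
A prime p has φ(p-1) primitive roots; here φ(156) = 48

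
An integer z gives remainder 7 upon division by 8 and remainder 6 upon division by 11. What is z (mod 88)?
M = 8 × 11 = 88. M₁ = 11, y₁ ≡ 3 (mod 8). M₂ = 8, y₂ ≡ 7 (mod 11). z = 7×11×3 + 6×8×7 ≡ 39 (mod 88)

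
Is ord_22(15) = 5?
Powers of 15 mod 22: 15^1≡15, 15^2≡5, 15^3≡9, 15^4≡3, 15^5≡1. First k with 15^k≡1 is k=5. Yes, ord_22(15) = 5.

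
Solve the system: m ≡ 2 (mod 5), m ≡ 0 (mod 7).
M = 5 × 7 = 35. M₁ = 7, y₁ ≡ 3 (mod 5). M₂ = 5, y₂ ≡ 3 (mod 7). m = 2×7×3 + 0×5×3 ≡ 7 (mod 35)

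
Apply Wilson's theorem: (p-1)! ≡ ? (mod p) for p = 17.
By Wilson's theorem, (16)! ≡ -1 ≡ 16 mod 17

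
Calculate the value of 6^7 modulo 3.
By repeated squaring mod 3: 6^{1}≡0, 6^{2}≡0, 6^{4}≡0. Then 6^{7} = 6^{4+2+1} ≡ 0 × 0 × 0 ≡ 0 mod 3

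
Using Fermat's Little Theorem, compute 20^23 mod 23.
By Fermat: 20^{22} ≡ 1 (mod 23). So 20^{23} = 20^{22} · 20^{1} ≡ 20^{1} ≡ 20 (mod 23)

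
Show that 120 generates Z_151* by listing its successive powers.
120^1, 120^2, ..., 120^{150} mod 151: [120, 55, 107, 5, 147, 124, 82, 25, 131, 16, 108, 125, 51, 80, 87, 21, 104, 98, 133, 105, 67, 37, 61, 72, 33, 34, 3, 58, 14, 19, 15, 139, 70, 95, 75, 91, 48, 22, 73, 2, 89, 110, 63, 10, 143, 97, 13, 50, 111, 32, 65, 99, 102, 9, 23, 42, 57, 45, 115, 59, 134, 74, 122, 144, 66, 68, 6, 116, 28, 38, 30, 127, 140, 39, 150, 31, 96, 44, 146, 4, 27, 69, 126, 20, 135, 43, 26, 100, 71, 64, 130, 47, 53, 18, 46, 84, 114, 90, 79, 118, 117, 148, 93, 137, 132, 136, 12, 81, 56, 76, 60, 103, 129, 78, 149, 62, 41, 88, 141, 8, 54, 138, 101, 40, 119, 86, 52, 49, 142, 128, 109, 94, 106, 36, 92, 17, 77, 29, 7, 85, 83, 145, 35, 123, 113, 121, 24, 11, 112, 1]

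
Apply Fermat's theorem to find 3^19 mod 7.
By Fermat: 3^{6} ≡ 1 mod 7. 19 = 3×6 + 1. So 3^{19} ≡ 3^{1} ≡ 3 mod 7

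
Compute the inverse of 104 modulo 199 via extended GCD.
Extended GCD: 104(-44) + 199(23) = 1. So 104^(-1) ≡ -44 ≡ 155 (mod 199). Verify: 104 × 155 = 16120 ≡ 1 (mod 199)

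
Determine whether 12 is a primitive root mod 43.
ord_43(12) divides 42. For each prime q|42: 12^{21}≡42, 12^{14}≡36, 12^{6}≡21, none ≡ 1. So 12 has order 42 and is a primitive root mod 43.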